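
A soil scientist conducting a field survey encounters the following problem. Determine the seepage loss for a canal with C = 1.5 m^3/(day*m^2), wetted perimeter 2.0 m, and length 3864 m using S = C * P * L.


S = C * P * L
  = 1.5 * 2.0 * 3864
  = 11592 m^3/day


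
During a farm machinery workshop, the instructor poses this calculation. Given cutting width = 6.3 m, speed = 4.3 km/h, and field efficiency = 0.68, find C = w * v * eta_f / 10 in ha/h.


C = w * v * eta_f / 10
  = 6.3 * 4.3 * 0.68 / 10
  = 18.42 / 10
  = 1.84 ha/h


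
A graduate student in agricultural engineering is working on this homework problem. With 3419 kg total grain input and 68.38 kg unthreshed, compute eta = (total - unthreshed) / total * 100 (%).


eta = (total - unthreshed) / total * 100
    = (3419 - 68.38) / 3419 * 100
    = 3350.62 / 3419 * 100
    = 98%


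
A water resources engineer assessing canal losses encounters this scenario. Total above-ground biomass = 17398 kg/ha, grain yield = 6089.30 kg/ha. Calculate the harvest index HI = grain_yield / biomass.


HI = grain_yield / biomass
   = 6089.30 / 17398
   = 0.35


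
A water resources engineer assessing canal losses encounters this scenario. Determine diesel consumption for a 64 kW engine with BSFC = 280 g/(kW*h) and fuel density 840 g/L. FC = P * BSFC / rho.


FC = P * BSFC / rho_fuel
   = 64 * 280 / 840
   = 17920 / 840
   = 21.33 L/h


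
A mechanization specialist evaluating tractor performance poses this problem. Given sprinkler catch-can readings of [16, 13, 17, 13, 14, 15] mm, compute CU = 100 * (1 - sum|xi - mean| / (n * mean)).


xbar = 88 / 6 = 14.667
sum|xi - xbar| = 8
CU = 100 * (1 - 8 / (6 * 14.667))
   = 100 * (1 - 0.0909)
   = 90.91%


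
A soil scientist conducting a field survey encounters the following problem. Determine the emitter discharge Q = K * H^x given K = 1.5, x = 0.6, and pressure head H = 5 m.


Q = K * H^x
  = 1.5 * 5^0.6
  = 1.5 * 2.6265
  = 3.94 L/h


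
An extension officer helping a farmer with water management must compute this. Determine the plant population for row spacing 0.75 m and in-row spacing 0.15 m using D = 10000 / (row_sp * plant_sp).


D = 10000 / (row_sp * plant_sp)
  = 10000 / (0.75 * 0.15)
  = 10000 / 0.1125
  = 88888.89 plants/ha


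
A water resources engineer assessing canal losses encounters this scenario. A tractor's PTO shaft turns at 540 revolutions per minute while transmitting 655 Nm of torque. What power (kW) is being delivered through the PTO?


P = 2*pi*n*T / 60000
  = 2*pi * 540 * 655 / 60000
  = 2222362.64 / 60000
  = 37.04 kW


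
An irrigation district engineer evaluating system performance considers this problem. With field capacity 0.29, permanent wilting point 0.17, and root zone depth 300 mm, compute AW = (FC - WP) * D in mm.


AW = (FC - WP) * D
   = (0.29 - 0.17) * 300
   = 0.12 * 300
   = 36 mm


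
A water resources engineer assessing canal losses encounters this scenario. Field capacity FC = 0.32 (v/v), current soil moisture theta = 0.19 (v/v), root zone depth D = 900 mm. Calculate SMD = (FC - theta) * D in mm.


SMD = (FC - theta) * D
    = (0.32 - 0.19) * 900
    = 0.130 * 900
    = 117 mm


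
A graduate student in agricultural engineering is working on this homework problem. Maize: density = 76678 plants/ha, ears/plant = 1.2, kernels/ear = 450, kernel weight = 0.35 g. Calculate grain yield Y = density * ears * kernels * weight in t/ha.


Y = density * ears * kernels * kw
  = 76678 * 1.2 * 450 * 0.35 g/ha
  = 14492142.00 g/ha
  = 14492.14 kg/ha = 14.49 t/ha


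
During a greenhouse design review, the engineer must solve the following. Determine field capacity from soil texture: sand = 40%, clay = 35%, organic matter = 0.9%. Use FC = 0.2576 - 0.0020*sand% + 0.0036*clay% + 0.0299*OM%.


FC = 0.2576 - 0.0020*40 + 0.0036*35 + 0.0299*0.9
   = 0.2576 - 0.0800 + 0.1260 + 0.0269
   = 0.3305


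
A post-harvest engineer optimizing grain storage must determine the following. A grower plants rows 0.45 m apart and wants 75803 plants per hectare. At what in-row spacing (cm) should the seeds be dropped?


spacing = 10000 / (row_sp * density)
        = 10000 / (0.45 * 75803)
        = 10000 / 34111.35
        = 0.29316 m = 29.32 cm


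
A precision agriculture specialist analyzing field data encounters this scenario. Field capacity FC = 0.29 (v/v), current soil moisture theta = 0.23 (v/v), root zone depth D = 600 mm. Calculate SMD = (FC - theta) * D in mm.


SMD = (FC - theta) * D
    = (0.29 - 0.23) * 600
    = 0.060 * 600
    = 36 mm


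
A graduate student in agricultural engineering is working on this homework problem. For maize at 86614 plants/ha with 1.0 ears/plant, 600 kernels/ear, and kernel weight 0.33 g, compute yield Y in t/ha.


Y = density * ears * kernels * kw
  = 86614 * 1.0 * 600 * 0.33 g/ha
  = 17149572 g/ha
  = 17149.57 kg/ha = 17.15 t/ha


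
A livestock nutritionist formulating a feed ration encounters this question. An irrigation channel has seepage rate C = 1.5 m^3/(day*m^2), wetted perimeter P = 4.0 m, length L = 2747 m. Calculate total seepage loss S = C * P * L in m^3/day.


S = C * P * L
  = 1.5 * 4.0 * 2747
  = 16482 m^3/day


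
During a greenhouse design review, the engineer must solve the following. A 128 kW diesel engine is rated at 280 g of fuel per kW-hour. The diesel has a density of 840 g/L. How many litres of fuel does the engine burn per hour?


FC = P * BSFC / rho_fuel
   = 128 * 280 / 840
   = 35840 / 840
   = 42.67 L/h


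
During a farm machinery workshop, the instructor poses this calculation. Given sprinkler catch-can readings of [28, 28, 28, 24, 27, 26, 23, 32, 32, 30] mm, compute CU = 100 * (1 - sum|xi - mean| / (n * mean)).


xbar = 278 / 10 = 27.800
sum|xi - xbar| = 22.400
CU = 100 * (1 - 22.400 / (10 * 27.800))
   = 100 * (1 - 0.0806)
   = 91.94%


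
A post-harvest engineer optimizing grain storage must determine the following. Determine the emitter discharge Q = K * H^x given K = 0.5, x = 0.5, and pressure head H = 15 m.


Q = K * H^x
  = 0.5 * 15^0.5
  = 0.5 * 3.8730
  = 1.94 L/h


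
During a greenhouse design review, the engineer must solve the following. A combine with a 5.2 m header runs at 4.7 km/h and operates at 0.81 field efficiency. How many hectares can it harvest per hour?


C = w * v * eta_f / 10
  = 5.2 * 4.7 * 0.81 / 10
  = 19.80 / 10
  = 1.98 ha/h


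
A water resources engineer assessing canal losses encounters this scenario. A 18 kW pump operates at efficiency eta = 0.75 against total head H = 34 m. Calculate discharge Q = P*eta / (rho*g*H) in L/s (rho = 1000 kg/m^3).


Q = (P * 1000 * eta) / (rho * g * H)
  = (18 * 1000 * 0.75) / (1000 * 9.81 * 34)
  = 13500 / 333540
  = 0.04047 m^3/s = 40.47 L/s


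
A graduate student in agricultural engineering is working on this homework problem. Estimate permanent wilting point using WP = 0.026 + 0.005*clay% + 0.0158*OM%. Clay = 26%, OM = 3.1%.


WP = 0.026 + 0.005*26 + 0.0158*3.1
   = 0.026 + 0.1300 + 0.0490
   = 0.2050


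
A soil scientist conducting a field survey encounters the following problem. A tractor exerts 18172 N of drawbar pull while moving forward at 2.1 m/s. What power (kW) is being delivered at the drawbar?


P = F * v / 1000
  = 18172 * 2.1 / 1000
  = 38161.20 / 1000
  = 38.16 kW


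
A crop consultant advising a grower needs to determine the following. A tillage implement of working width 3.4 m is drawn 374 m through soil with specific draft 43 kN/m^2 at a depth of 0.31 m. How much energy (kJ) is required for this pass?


E = k * d * w * L
  = 43 * 0.31 * 3.4 * 374
  = 16950.43 kJ


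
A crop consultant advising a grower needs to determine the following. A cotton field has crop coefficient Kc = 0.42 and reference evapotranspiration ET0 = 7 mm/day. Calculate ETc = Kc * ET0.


ETc = Kc * ET0
    = 0.42 * 7
    = 2.94 mm/day


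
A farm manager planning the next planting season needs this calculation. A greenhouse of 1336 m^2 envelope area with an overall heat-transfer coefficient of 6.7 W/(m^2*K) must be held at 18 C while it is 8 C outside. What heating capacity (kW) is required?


dT = 18 - (8) = 10 K
Q = U * A * dT
  = 6.7 * 1336 * 10
  = 89512 W = 89.51 kW


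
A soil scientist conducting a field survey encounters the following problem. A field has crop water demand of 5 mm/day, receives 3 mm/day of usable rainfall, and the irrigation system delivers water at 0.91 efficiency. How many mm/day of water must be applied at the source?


IWR = (ETc - Pe) / Ea
    = (5 - 3) / 0.91
    = 2 / 0.91
    = 2.20 mm/day


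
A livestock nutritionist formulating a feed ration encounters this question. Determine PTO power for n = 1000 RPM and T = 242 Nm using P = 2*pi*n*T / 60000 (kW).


P = 2*pi*n*T / 60000
  = 2*pi * 1000 * 242 / 60000
  = 1520530.84 / 60000
  = 25.34 kW


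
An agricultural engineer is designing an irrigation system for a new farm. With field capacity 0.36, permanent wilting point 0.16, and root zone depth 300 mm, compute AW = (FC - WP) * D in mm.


AW = (FC - WP) * D
   = (0.36 - 0.16) * 300
   = 0.20 * 300
   = 60 mm


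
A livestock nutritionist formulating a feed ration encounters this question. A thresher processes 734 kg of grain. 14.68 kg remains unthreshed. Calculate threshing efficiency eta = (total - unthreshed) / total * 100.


eta = (total - unthreshed) / total * 100
    = (734 - 14.68) / 734 * 100
    = 719.32 / 734 * 100
    = 98%


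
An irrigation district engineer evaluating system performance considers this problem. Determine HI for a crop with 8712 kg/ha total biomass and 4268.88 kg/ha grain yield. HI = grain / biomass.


HI = grain_yield / biomass
   = 4268.88 / 8712
   = 0.49


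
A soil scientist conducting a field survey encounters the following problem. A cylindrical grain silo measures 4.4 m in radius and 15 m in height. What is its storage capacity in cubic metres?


V = pi * r^2 * h
  = pi * 4.4^2 * 15
  = pi * 19.36 * 15
  = 912.32 m^3


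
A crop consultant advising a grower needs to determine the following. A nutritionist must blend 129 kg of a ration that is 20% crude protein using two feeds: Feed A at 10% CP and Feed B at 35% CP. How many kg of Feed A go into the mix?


parts_A = CP_b - target = 35 - 20 = 15
parts_B = target - CP_a = 20 - 10 = 10
total_parts = 15 + 10 = 25
Feed A = 129 * 15 / 25 = 77.40 kg
Feed B = 129 * 10 / 25 = 51.60 kg

77.40 kg


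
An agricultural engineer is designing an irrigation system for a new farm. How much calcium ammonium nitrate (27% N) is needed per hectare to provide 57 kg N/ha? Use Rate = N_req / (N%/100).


Rate = N_required / (N_content / 100)
     = 57 / (27 / 100)
     = 57 / 0.27
     = 211.11 kg/ha


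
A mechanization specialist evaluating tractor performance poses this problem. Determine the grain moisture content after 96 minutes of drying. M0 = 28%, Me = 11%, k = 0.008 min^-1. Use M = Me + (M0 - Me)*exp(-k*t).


M = Me + (M0 - Me) * e^(-k*t)
  = 11 + (28 - 11) * e^(-0.008*96)
  = 11 + 17 * e^(-0.768)
  = 11 + 17 * 0.46394
  = 11 + 7.8870
  = 18.89%


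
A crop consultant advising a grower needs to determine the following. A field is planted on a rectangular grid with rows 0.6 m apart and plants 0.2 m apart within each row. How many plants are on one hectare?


D = 10000 / (row_sp * plant_sp)
  = 10000 / (0.6 * 0.2)
  = 10000 / 0.1200
  = 83333.33 plants/ha


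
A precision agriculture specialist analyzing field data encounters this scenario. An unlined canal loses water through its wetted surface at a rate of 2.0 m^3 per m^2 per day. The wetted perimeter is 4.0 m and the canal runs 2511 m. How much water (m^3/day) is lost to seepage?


S = C * P * L
  = 2.0 * 4.0 * 2511
  = 20088 m^3/day


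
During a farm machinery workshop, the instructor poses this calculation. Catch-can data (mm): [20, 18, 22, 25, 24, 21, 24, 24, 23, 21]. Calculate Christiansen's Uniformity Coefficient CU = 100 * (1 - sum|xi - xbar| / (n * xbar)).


xbar = 222 / 10 = 22.200
sum|xi - xbar| = 18
CU = 100 * (1 - 18 / (10 * 22.200))
   = 100 * (1 - 0.0811)
   = 91.89%


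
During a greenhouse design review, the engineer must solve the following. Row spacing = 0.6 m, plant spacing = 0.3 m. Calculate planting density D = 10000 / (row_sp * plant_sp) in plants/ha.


D = 10000 / (row_sp * plant_sp)
  = 10000 / (0.6 * 0.3)
  = 10000 / 0.1800
  = 55555.56 plants/ha


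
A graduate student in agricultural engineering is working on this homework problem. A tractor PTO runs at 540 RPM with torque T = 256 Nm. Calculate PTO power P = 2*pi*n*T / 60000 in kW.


P = 2*pi*n*T / 60000
  = 2*pi * 540 * 256 / 60000
  = 868587.54 / 60000
  = 14.48 kW


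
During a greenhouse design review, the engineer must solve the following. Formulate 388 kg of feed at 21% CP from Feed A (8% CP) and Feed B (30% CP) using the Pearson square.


parts_A = CP_b - target = 30 - 21 = 9
parts_B = target - CP_a = 21 - 8 = 13
total_parts = 9 + 13 = 22
Feed A = 388 * 9 / 22 = 158.73 kg
Feed B = 388 * 13 / 22 = 229.27 kg

158.73 kg


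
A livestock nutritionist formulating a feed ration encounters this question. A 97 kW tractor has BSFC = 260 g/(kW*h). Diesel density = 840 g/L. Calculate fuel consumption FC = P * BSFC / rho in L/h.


FC = P * BSFC / rho_fuel
   = 97 * 260 / 840
   = 25220 / 840
   = 30.02 L/h


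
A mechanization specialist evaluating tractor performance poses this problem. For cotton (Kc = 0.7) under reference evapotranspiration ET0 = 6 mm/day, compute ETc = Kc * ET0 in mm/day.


ETc = Kc * ET0
    = 0.7 * 6
    = 4.20 mm/day


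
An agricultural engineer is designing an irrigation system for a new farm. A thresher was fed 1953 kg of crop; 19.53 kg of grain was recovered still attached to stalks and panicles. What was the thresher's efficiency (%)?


eta = (total - unthreshed) / total * 100
    = (1953 - 19.53) / 1953 * 100
    = 1933.47 / 1953 * 100
    = 99%


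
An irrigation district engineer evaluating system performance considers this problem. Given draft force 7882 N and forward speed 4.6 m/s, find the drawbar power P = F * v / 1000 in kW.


P = F * v / 1000
  = 7882 * 4.6 / 1000
  = 36257.20 / 1000
  = 36.26 kW


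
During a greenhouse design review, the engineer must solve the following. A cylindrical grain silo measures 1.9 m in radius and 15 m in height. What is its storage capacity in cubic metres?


V = pi * r^2 * h
  = pi * 1.9^2 * 15
  = pi * 3.61 * 15
  = 170.12 m^3


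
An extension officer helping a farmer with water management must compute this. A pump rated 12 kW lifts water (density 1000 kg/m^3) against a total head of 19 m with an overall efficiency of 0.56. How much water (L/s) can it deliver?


Q = (P * 1000 * eta) / (rho * g * H)
  = (12 * 1000 * 0.56) / (1000 * 9.81 * 19)
  = 6720 / 186390
  = 0.03605 m^3/s = 36.05 L/s


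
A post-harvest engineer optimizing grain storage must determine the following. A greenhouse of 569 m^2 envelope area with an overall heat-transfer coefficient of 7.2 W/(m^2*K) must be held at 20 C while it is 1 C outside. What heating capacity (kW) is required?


dT = 20 - (1) = 19 K
Q = U * A * dT
  = 7.2 * 569 * 19
  = 77839.20 W = 77.84 kW


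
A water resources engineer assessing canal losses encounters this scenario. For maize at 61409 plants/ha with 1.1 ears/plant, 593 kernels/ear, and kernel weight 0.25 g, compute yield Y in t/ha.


Y = density * ears * kernels * kw
  = 61409 * 1.1 * 593 * 0.25 g/ha
  = 10014272.68 g/ha
  = 10014.27 kg/ha = 10.01 t/ha


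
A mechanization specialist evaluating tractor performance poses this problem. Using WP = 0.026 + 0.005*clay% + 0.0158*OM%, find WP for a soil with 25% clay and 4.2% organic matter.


WP = 0.026 + 0.005*25 + 0.0158*4.2
   = 0.026 + 0.1250 + 0.0664
   = 0.2174


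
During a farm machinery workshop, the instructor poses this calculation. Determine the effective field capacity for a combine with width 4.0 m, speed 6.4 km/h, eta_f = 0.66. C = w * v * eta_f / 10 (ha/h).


C = w * v * eta_f / 10
  = 4.0 * 6.4 * 0.66 / 10
  = 16.90 / 10
  = 1.69 ha/h


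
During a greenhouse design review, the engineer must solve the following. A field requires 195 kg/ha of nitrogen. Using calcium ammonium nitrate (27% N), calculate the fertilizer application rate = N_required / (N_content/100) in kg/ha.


Rate = N_required / (N_content / 100)
     = 195 / (27 / 100)
     = 195 / 0.27
     = 722.22 kg/ha


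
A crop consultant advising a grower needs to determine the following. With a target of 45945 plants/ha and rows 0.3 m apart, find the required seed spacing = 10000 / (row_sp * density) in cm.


spacing = 10000 / (row_sp * density)
        = 10000 / (0.3 * 45945)
        = 10000 / 13783.50
        = 0.72551 m = 72.55 cm


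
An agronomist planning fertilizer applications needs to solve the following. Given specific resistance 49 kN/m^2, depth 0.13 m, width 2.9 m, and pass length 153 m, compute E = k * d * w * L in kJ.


E = k * d * w * L
  = 49 * 0.13 * 2.9 * 153
  = 2826.37 kJ


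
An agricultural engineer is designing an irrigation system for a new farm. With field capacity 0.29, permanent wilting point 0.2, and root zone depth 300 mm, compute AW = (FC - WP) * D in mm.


AW = (FC - WP) * D
   = (0.29 - 0.2) * 300
   = 0.09 * 300
   = 27 mm


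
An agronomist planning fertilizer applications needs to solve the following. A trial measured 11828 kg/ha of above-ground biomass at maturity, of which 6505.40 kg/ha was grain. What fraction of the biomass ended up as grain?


HI = grain_yield / biomass
   = 6505.40 / 11828
   = 0.55


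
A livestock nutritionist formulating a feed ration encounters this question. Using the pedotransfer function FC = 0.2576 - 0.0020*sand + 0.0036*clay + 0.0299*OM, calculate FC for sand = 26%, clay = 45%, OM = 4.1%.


FC = 0.2576 - 0.0020*26 + 0.0036*45 + 0.0299*4.1
   = 0.2576 - 0.0520 + 0.1620 + 0.1226
   = 0.4902


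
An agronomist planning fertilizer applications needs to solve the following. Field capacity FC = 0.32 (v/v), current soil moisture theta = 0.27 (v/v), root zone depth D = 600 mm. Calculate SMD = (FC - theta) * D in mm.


SMD = (FC - theta) * D
    = (0.32 - 0.27) * 600
    = 0.050 * 600
    = 30 mm


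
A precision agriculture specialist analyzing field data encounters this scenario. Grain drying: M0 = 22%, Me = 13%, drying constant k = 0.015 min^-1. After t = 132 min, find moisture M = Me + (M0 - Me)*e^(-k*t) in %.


M = Me + (M0 - Me) * e^(-k*t)
  = 13 + (22 - 13) * e^(-0.015*132)
  = 13 + 9 * e^(-1.980)
  = 13 + 9 * 0.13807
  = 13 + 1.2426
  = 14.24%


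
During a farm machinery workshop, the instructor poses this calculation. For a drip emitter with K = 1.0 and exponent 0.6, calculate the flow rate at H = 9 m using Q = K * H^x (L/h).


Q = K * H^x
  = 1.0 * 9^0.6
  = 1.0 * 3.7372
  = 3.74 L/h


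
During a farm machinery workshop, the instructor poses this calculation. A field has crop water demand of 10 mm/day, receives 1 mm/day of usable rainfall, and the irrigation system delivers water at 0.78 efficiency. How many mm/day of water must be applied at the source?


IWR = (ETc - Pe) / Ea
    = (10 - 1) / 0.78
    = 9 / 0.78
    = 11.54 mm/day


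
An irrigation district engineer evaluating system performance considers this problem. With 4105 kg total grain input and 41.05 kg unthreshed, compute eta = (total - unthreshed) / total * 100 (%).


eta = (total - unthreshed) / total * 100
    = (4105 - 41.05) / 4105 * 100
    = 4063.95 / 4105 * 100
    = 99%


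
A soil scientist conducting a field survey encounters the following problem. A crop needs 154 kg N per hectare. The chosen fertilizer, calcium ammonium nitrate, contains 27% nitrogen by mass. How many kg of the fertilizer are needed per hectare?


Rate = N_required / (N_content / 100)
     = 154 / (27 / 100)
     = 154 / 0.27
     = 570.37 kg/ha


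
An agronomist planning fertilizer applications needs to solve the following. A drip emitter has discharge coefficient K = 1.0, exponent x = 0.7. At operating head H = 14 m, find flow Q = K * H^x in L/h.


Q = K * H^x
  = 1.0 * 14^0.7
  = 1.0 * 6.3429
  = 6.34 L/h


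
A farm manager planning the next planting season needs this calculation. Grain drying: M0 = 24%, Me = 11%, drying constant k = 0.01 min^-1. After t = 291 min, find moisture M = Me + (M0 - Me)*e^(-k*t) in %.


M = Me + (M0 - Me) * e^(-k*t)
  = 11 + (24 - 11) * e^(-0.01*291)
  = 11 + 13 * e^(-2.910)
  = 11 + 13 * 0.05448
  = 11 + 0.7082
  = 11.71%


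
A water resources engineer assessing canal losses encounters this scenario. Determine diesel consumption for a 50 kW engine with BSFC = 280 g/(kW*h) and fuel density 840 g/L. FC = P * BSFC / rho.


FC = P * BSFC / rho_fuel
   = 50 * 280 / 840
   = 14000 / 840
   = 16.67 L/h


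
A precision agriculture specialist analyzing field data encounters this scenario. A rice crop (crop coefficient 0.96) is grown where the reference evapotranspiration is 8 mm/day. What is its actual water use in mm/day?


ETc = Kc * ET0
    = 0.96 * 8
    = 7.68 mm/day


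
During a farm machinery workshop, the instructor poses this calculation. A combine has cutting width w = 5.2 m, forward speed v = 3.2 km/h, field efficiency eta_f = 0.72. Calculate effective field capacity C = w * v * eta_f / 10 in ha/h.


C = w * v * eta_f / 10
  = 5.2 * 3.2 * 0.72 / 10
  = 11.98 / 10
  = 1.20 ha/h


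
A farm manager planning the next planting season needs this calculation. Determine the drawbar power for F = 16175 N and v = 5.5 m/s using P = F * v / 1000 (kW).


P = F * v / 1000
  = 16175 * 5.5 / 1000
  = 88962.50 / 1000
  = 88.96 kW


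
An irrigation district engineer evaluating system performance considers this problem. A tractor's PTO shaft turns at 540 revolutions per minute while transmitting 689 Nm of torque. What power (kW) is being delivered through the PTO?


P = 2*pi*n*T / 60000
  = 2*pi * 540 * 689 / 60000
  = 2337721.93 / 60000
  = 38.96 kW


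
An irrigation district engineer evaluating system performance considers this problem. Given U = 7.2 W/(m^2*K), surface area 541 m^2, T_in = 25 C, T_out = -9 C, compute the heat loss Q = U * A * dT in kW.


dT = 25 - (-9) = 34 K
Q = U * A * dT
  = 7.2 * 541 * 34
  = 132436.80 W = 132.44 kW


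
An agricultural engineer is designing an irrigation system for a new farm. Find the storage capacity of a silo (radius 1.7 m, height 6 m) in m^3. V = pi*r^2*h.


V = pi * r^2 * h
  = pi * 1.7^2 * 6
  = pi * 2.89 * 6
  = 54.48 m^3


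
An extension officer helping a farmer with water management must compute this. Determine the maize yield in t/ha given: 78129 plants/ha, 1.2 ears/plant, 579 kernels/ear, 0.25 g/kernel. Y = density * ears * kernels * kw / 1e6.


Y = density * ears * kernels * kw
  = 78129 * 1.2 * 579 * 0.25 g/ha
  = 13571007.30 g/ha
  = 13571.01 kg/ha = 13.57 t/ha


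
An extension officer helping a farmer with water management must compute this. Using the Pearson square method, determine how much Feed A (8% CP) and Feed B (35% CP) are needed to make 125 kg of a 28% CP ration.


parts_A = CP_b - target = 35 - 28 = 7
parts_B = target - CP_a = 28 - 8 = 20
total_parts = 7 + 20 = 27
Feed A = 125 * 7 / 27 = 32.41 kg
Feed B = 125 * 20 / 27 = 92.59 kg

32.41 kg


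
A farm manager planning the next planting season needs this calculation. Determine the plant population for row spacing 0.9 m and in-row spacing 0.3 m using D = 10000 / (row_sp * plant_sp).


D = 10000 / (row_sp * plant_sp)
  = 10000 / (0.9 * 0.3)
  = 10000 / 0.2700
  = 37037.04 plants/ha


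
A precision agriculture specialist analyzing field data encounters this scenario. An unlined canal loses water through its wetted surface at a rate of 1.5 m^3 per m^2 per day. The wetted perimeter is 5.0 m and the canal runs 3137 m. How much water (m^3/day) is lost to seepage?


S = C * P * L
  = 1.5 * 5.0 * 3137
  = 23527.50 m^3/day


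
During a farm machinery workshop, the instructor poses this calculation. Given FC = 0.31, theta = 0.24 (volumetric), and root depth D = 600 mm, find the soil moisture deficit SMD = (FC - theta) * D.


SMD = (FC - theta) * D
    = (0.31 - 0.24) * 600
    = 0.070 * 600
    = 42 mm


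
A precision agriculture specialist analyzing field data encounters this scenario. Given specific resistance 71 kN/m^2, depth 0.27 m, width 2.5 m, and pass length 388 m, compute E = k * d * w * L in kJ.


E = k * d * w * L
  = 71 * 0.27 * 2.5 * 388
  = 18594.90 kJ


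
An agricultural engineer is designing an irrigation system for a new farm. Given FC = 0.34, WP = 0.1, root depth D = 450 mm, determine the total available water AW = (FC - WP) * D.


AW = (FC - WP) * D
   = (0.34 - 0.1) * 450
   = 0.24 * 450
   = 108 mm


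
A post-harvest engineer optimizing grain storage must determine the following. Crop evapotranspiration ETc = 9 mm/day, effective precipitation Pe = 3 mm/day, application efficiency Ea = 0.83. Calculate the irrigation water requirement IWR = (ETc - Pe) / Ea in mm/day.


IWR = (ETc - Pe) / Ea
    = (9 - 3) / 0.83
    = 6 / 0.83
    = 7.23 mm/day


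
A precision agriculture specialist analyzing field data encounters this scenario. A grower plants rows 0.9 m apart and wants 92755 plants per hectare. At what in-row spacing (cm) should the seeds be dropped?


spacing = 10000 / (row_sp * density)
        = 10000 / (0.9 * 92755)
        = 10000 / 83479.50
        = 0.11979 m = 11.98 cm


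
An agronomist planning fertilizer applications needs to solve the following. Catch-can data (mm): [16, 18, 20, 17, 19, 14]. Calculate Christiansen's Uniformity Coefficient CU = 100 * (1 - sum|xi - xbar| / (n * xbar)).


xbar = 104 / 6 = 17.333
sum|xi - xbar| = 10
CU = 100 * (1 - 10 / (6 * 17.333))
   = 100 * (1 - 0.0962)
   = 90.38%


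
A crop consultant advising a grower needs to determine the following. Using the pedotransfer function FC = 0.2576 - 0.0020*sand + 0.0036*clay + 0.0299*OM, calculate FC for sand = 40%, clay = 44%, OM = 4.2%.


FC = 0.2576 - 0.0020*40 + 0.0036*44 + 0.0299*4.2
   = 0.2576 - 0.0800 + 0.1584 + 0.1256
   = 0.4616


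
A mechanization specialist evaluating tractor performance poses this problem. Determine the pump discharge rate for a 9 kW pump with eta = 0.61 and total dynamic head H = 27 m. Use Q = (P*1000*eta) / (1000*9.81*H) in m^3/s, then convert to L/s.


Q = (P * 1000 * eta) / (rho * g * H)
  = (9 * 1000 * 0.61) / (1000 * 9.81 * 27)
  = 5490 / 264870
  = 0.02073 m^3/s = 20.73 L/s


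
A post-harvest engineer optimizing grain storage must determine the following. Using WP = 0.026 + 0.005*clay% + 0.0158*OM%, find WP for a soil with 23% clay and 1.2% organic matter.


WP = 0.026 + 0.005*23 + 0.0158*1.2
   = 0.026 + 0.1150 + 0.0190
   = 0.1600


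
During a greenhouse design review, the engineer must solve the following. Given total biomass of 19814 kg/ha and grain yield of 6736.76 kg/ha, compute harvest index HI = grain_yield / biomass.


HI = grain_yield / biomass
   = 6736.76 / 19814
   = 0.34


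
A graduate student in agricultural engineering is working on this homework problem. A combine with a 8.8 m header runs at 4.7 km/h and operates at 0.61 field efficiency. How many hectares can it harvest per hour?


C = w * v * eta_f / 10
  = 8.8 * 4.7 * 0.61 / 10
  = 25.23 / 10
  = 2.52 ha/h


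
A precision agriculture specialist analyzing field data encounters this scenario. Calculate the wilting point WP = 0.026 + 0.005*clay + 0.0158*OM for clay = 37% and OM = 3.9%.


WP = 0.026 + 0.005*37 + 0.0158*3.9
   = 0.026 + 0.1850 + 0.0616
   = 0.2726


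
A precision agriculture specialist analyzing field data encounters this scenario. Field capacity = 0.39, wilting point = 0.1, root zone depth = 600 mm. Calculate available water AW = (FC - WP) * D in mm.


AW = (FC - WP) * D
   = (0.39 - 0.1) * 600
   = 0.29 * 600
   = 174 mm


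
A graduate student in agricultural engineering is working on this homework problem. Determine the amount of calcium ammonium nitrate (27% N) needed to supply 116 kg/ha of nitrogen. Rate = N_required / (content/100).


Rate = N_required / (N_content / 100)
     = 116 / (27 / 100)
     = 116 / 0.27
     = 429.63 kg/ha


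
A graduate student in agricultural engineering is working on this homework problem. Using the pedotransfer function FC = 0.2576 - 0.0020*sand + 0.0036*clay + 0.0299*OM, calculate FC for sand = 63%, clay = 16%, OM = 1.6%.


FC = 0.2576 - 0.0020*63 + 0.0036*16 + 0.0299*1.6
   = 0.2576 - 0.1260 + 0.0576 + 0.0478
   = 0.2370


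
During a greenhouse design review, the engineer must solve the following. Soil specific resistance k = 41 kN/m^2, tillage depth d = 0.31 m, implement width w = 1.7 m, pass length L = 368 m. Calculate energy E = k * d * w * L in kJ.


E = k * d * w * L
  = 41 * 0.31 * 1.7 * 368
  = 7951.38 kJ


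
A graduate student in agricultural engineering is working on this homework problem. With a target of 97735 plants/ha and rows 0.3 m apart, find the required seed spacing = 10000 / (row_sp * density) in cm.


spacing = 10000 / (row_sp * density)
        = 10000 / (0.3 * 97735)
        = 10000 / 29320.50
        = 0.34106 m = 34.11 cm


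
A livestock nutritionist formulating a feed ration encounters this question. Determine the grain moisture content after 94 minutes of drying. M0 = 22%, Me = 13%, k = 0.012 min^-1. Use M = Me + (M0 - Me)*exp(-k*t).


M = Me + (M0 - Me) * e^(-k*t)
  = 13 + (22 - 13) * e^(-0.012*94)
  = 13 + 9 * e^(-1.128)
  = 13 + 9 * 0.32368
  = 13 + 2.9131
  = 15.91%


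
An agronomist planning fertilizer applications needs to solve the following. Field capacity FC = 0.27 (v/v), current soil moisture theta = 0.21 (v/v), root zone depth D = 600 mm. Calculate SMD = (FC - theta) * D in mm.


SMD = (FC - theta) * D
    = (0.27 - 0.21) * 600
    = 0.060 * 600
    = 36 mm


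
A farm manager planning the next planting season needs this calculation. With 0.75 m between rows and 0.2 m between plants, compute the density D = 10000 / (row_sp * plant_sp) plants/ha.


D = 10000 / (row_sp * plant_sp)
  = 10000 / (0.75 * 0.2)
  = 10000 / 0.1500
  = 66666.67 plants/ha


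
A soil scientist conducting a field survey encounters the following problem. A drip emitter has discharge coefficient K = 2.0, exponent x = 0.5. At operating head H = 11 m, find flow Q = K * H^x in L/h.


Q = K * H^x
  = 2.0 * 11^0.5
  = 2.0 * 3.3166
  = 6.63 L/h


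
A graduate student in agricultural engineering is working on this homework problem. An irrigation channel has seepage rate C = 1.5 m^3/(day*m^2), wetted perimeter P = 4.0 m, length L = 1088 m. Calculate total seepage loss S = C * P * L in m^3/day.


S = C * P * L
  = 1.5 * 4.0 * 1088
  = 6528 m^3/day


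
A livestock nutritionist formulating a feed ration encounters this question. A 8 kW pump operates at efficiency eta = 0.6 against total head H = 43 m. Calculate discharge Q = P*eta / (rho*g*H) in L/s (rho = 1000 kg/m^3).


Q = (P * 1000 * eta) / (rho * g * H)
  = (8 * 1000 * 0.6) / (1000 * 9.81 * 43)
  = 4800 / 421830
  = 0.01138 m^3/s = 11.38 L/s


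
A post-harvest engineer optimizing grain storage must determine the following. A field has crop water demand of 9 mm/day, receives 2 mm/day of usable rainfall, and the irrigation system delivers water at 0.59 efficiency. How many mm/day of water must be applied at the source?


IWR = (ETc - Pe) / Ea
    = (9 - 2) / 0.59
    = 7 / 0.59
    = 11.86 mm/day


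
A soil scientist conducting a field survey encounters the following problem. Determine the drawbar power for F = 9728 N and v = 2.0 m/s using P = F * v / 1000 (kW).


P = F * v / 1000
  = 9728 * 2.0 / 1000
  = 19456 / 1000
  = 19.46 kW


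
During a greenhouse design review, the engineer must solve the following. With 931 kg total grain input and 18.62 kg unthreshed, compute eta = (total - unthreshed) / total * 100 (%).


eta = (total - unthreshed) / total * 100
    = (931 - 18.62) / 931 * 100
    = 912.38 / 931 * 100
    = 98%


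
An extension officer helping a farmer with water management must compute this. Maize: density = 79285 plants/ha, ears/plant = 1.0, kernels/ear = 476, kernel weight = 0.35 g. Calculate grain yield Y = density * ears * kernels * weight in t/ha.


Y = density * ears * kernels * kw
  = 79285 * 1.0 * 476 * 0.35 g/ha
  = 13208881 g/ha
  = 13208.88 kg/ha = 13.21 t/ha


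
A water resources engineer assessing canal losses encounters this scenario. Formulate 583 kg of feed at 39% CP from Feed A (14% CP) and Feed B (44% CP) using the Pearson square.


parts_A = CP_b - target = 44 - 39 = 5
parts_B = target - CP_a = 39 - 14 = 25
total_parts = 5 + 25 = 30
Feed A = 583 * 5 / 30 = 97.17 kg
Feed B = 583 * 25 / 30 = 485.83 kg

97.17 kg


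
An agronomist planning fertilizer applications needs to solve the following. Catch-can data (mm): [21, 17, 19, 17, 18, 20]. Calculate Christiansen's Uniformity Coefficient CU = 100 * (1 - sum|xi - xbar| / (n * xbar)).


xbar = 112 / 6 = 18.667
sum|xi - xbar| = 8
CU = 100 * (1 - 8 / (6 * 18.667))
   = 100 * (1 - 0.0714)
   = 92.86%


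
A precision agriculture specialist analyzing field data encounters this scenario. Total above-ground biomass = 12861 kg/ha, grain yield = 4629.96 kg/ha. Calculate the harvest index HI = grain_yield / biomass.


HI = grain_yield / biomass
   = 4629.96 / 12861
   = 0.36


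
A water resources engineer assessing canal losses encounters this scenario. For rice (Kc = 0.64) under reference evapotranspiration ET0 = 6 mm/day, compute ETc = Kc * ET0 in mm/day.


ETc = Kc * ET0
    = 0.64 * 6
    = 3.84 mm/day


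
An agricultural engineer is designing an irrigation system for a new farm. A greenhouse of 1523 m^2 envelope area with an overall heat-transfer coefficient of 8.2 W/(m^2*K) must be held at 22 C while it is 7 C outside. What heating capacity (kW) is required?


dT = 22 - (7) = 15 K
Q = U * A * dT
  = 8.2 * 1523 * 15
  = 187329 W = 187.33 kW


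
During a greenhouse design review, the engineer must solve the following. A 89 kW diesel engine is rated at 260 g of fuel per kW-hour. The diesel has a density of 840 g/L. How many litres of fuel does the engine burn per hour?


FC = P * BSFC / rho_fuel
   = 89 * 260 / 840
   = 23140 / 840
   = 27.55 L/h


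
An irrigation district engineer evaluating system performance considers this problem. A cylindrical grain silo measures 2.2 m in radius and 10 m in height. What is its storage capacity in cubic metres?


V = pi * r^2 * h
  = pi * 2.2^2 * 10
  = pi * 4.84 * 10
  = 152.05 m^3


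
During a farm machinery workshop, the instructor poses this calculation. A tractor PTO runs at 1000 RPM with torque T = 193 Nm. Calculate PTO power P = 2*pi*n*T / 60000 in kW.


P = 2*pi*n*T / 60000
  = 2*pi * 1000 * 193 / 60000
  = 1212654.76 / 60000
  = 20.21 kW


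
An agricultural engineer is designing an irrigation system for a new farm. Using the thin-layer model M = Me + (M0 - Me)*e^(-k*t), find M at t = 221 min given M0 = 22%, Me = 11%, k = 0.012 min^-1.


M = Me + (M0 - Me) * e^(-k*t)
  = 11 + (22 - 11) * e^(-0.012*221)
  = 11 + 11 * e^(-2.652)
  = 11 + 11 * 0.07051
  = 11 + 0.7756
  = 11.78%


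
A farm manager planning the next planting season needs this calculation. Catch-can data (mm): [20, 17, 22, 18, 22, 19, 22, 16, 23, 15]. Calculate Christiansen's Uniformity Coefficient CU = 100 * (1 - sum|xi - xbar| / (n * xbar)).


xbar = 194 / 10 = 19.400
sum|xi - xbar| = 24
CU = 100 * (1 - 24 / (10 * 19.400))
   = 100 * (1 - 0.1237)
   = 87.63%


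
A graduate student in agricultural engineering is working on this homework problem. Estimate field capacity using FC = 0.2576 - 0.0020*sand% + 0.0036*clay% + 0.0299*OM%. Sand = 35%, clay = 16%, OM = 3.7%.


FC = 0.2576 - 0.0020*35 + 0.0036*16 + 0.0299*3.7
   = 0.2576 - 0.0700 + 0.0576 + 0.1106
   = 0.3558


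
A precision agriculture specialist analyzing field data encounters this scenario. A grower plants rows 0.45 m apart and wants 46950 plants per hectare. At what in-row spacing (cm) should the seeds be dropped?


spacing = 10000 / (row_sp * density)
        = 10000 / (0.45 * 46950)
        = 10000 / 21127.50
        = 0.47332 m = 47.33 cm


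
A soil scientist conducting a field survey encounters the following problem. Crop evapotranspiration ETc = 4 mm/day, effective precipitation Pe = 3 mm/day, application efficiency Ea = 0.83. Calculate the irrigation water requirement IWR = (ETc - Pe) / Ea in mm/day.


IWR = (ETc - Pe) / Ea
    = (4 - 3) / 0.83
    = 1 / 0.83
    = 1.20 mm/day


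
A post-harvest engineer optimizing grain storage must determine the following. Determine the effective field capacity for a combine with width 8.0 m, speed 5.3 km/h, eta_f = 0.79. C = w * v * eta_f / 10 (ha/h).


C = w * v * eta_f / 10
  = 8.0 * 5.3 * 0.79 / 10
  = 33.50 / 10
  = 3.35 ha/h


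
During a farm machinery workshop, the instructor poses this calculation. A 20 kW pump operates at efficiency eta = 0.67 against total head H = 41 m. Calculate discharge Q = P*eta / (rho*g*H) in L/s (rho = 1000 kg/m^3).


Q = (P * 1000 * eta) / (rho * g * H)
  = (20 * 1000 * 0.67) / (1000 * 9.81 * 41)
  = 13400 / 402210
  = 0.03332 m^3/s = 33.32 L/s


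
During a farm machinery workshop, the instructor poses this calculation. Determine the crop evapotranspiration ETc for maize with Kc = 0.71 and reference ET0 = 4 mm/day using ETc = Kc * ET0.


ETc = Kc * ET0
    = 0.71 * 4
    = 2.84 mm/day


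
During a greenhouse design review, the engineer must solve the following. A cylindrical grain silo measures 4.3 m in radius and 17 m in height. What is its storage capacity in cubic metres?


V = pi * r^2 * h
  = pi * 4.3^2 * 17
  = pi * 18.49 * 17
  = 987.50 m^3


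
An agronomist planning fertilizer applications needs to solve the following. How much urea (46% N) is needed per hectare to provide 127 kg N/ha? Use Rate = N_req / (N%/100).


Rate = N_required / (N_content / 100)
     = 127 / (46 / 100)
     = 127 / 0.46
     = 276.09 kg/ha


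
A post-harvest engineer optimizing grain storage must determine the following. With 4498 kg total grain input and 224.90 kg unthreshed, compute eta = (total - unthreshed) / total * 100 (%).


eta = (total - unthreshed) / total * 100
    = (4498 - 224.90) / 4498 * 100
    = 4273.10 / 4498 * 100
    = 95%


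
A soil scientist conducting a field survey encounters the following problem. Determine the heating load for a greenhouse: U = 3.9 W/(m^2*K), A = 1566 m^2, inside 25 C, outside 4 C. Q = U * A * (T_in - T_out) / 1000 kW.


dT = 25 - (4) = 21 K
Q = U * A * dT
  = 3.9 * 1566 * 21
  = 128255.40 W = 128.26 kW


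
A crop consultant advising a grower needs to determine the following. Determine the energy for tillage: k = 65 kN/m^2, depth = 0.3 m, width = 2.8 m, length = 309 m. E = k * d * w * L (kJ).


E = k * d * w * L
  = 65 * 0.3 * 2.8 * 309
  = 16871.40 kJ


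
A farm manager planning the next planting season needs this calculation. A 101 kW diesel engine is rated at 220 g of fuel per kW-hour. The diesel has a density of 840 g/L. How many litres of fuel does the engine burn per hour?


FC = P * BSFC / rho_fuel
   = 101 * 220 / 840
   = 22220 / 840
   = 26.45 L/h


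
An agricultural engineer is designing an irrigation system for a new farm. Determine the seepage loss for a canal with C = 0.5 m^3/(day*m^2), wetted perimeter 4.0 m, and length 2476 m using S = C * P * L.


S = C * P * L
  = 0.5 * 4.0 * 2476
  = 4952 m^3/day


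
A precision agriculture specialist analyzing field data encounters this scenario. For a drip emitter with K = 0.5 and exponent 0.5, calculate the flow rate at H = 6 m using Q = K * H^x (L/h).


Q = K * H^x
  = 0.5 * 6^0.5
  = 0.5 * 2.4495
  = 1.22 L/h


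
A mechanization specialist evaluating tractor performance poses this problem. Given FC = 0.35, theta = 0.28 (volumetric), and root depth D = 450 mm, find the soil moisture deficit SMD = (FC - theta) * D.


SMD = (FC - theta) * D
    = (0.35 - 0.28) * 450
    = 0.070 * 450
    = 31.50 mm
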